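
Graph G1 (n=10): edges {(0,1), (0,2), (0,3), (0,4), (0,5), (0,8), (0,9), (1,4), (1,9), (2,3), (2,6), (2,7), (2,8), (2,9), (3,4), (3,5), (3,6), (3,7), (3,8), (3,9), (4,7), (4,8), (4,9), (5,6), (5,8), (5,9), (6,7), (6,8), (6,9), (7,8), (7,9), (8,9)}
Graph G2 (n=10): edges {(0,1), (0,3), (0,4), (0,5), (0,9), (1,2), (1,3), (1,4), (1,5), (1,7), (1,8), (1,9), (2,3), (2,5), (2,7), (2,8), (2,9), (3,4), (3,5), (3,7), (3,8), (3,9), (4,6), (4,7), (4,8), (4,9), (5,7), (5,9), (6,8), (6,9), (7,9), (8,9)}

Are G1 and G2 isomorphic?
Yes, isomorphic

The graphs are isomorphic.
One valid mapping φ: V(G1) → V(G2): 0→4, 1→6, 2→7, 3→3, 4→8, 5→0, 6→5, 7→2, 8→1, 9→9

Verify φ preserves adjacency — for each edge of G1, its image is an edge of G2:
  (0,1) → (φ(0),φ(1)) = (4,6) ∈ E(G2) ✓
  (0,2) → (φ(0),φ(2)) = (4,7) ∈ E(G2) ✓
  (0,3) → (φ(0),φ(3)) = (3,4) ∈ E(G2) ✓
  (0,4) → (φ(0),φ(4)) = (4,8) ∈ E(G2) ✓
  (0,5) → (φ(0),φ(5)) = (0,4) ∈ E(G2) ✓
  (0,8) → (φ(0),φ(8)) = (1,4) ∈ E(G2) ✓
  (0,9) → (φ(0),φ(9)) = (4,9) ∈ E(G2) ✓
  (1,4) → (φ(1),φ(4)) = (6,8) ∈ E(G2) ✓
  (1,9) → (φ(1),φ(9)) = (6,9) ∈ E(G2) ✓
  (2,3) → (φ(2),φ(3)) = (3,7) ∈ E(G2) ✓
  (2,6) → (φ(2),φ(6)) = (5,7) ∈ E(G2) ✓
  (2,7) → (φ(2),φ(7)) = (2,7) ∈ E(G2) ✓
  (2,8) → (φ(2),φ(8)) = (1,7) ∈ E(G2) ✓
  (2,9) → (φ(2),φ(9)) = (7,9) ∈ E(G2) ✓
  (3,4) → (φ(3),φ(4)) = (3,8) ∈ E(G2) ✓
  (3,5) → (φ(3),φ(5)) = (0,3) ∈ E(G2) ✓
  (3,6) → (φ(3),φ(6)) = (3,5) ∈ E(G2) ✓
  (3,7) → (φ(3),φ(7)) = (2,3) ∈ E(G2) ✓
  (3,8) → (φ(3),φ(8)) = (1,3) ∈ E(G2) ✓
  (3,9) → (φ(3),φ(9)) = (3,9) ∈ E(G2) ✓
  (4,7) → (φ(4),φ(7)) = (2,8) ∈ E(G2) ✓
  (4,8) → (φ(4),φ(8)) = (1,8) ∈ E(G2) ✓
  (4,9) → (φ(4),φ(9)) = (8,9) ∈ E(G2) ✓
  (5,6) → (φ(5),φ(6)) = (0,5) ∈ E(G2) ✓
  (5,8) → (φ(5),φ(8)) = (0,1) ∈ E(G2) ✓
  (5,9) → (φ(5),φ(9)) = (0,9) ∈ E(G2) ✓
  (6,7) → (φ(6),φ(7)) = (2,5) ∈ E(G2) ✓
  (6,8) → (φ(6),φ(8)) = (1,5) ∈ E(G2) ✓
  (6,9) → (φ(6),φ(9)) = (5,9) ∈ E(G2) ✓
  (7,8) → (φ(7),φ(8)) = (1,2) ∈ E(G2) ✓
  (7,9) → (φ(7),φ(9)) = (2,9) ∈ E(G2) ✓
  (8,9) → (φ(8),φ(9)) = (1,9) ∈ E(G2) ✓
All 32 edges of G1 map to edges of G2, and |E(G1)| = |E(G2)| = 32, so φ is a bijection on edges as well as vertices. Hence G1 ≅ G2.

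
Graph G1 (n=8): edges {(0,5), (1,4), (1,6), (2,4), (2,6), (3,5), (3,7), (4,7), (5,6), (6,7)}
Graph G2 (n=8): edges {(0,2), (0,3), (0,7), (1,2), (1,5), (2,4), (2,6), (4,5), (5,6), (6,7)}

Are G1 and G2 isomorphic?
Yes, isomorphic

The graphs are isomorphic.
One valid mapping φ: V(G1) → V(G2): 0→3, 1→1, 2→4, 3→7, 4→5, 5→0, 6→2, 7→6

Verify φ preserves adjacency — for each edge of G1, its image is an edge of G2:
  (0,5) → (φ(0),φ(5)) = (0,3) ∈ E(G2) ✓
  (1,4) → (φ(1),φ(4)) = (1,5) ∈ E(G2) ✓
  (1,6) → (φ(1),φ(6)) = (1,2) ∈ E(G2) ✓
  (2,4) → (φ(2),φ(4)) = (4,5) ∈ E(G2) ✓
  (2,6) → (φ(2),φ(6)) = (2,4) ∈ E(G2) ✓
  (3,5) → (φ(3),φ(5)) = (0,7) ∈ E(G2) ✓
  (3,7) → (φ(3),φ(7)) = (6,7) ∈ E(G2) ✓
  (4,7) → (φ(4),φ(7)) = (5,6) ∈ E(G2) ✓
  (5,6) → (φ(5),φ(6)) = (0,2) ∈ E(G2) ✓
  (6,7) → (φ(6),φ(7)) = (2,6) ∈ E(G2) ✓
All 10 edges of G1 map to edges of G2, and |E(G1)| = |E(G2)| = 10, so φ is a bijection on edges as well as vertices. Hence G1 ≅ G2.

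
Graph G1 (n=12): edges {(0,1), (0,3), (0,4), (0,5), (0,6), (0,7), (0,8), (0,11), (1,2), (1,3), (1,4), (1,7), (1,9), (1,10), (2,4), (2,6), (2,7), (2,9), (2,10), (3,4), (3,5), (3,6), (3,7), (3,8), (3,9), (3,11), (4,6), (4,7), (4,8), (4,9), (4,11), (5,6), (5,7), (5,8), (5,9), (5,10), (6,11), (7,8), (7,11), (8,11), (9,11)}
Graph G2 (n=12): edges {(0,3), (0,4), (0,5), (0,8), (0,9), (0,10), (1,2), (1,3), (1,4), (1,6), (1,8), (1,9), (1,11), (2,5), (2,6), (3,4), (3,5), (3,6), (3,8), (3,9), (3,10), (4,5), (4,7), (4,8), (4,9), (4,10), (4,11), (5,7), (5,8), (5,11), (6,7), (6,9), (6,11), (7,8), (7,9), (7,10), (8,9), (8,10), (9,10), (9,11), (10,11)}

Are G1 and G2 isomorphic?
Yes, isomorphic

The graphs are isomorphic.
One valid mapping φ: V(G1) → V(G2): 0→8, 1→1, 2→6, 3→4, 4→9, 5→5, 6→7, 7→3, 8→0, 9→11, 10→2, 11→10

Verify φ preserves adjacency — for each edge of G1, its image is an edge of G2:
  (0,1) → (φ(0),φ(1)) = (1,8) ∈ E(G2) ✓
  (0,3) → (φ(0),φ(3)) = (4,8) ∈ E(G2) ✓
  (0,4) → (φ(0),φ(4)) = (8,9) ∈ E(G2) ✓
  (0,5) → (φ(0),φ(5)) = (5,8) ∈ E(G2) ✓
  (0,6) → (φ(0),φ(6)) = (7,8) ∈ E(G2) ✓
  (0,7) → (φ(0),φ(7)) = (3,8) ∈ E(G2) ✓
  (0,8) → (φ(0),φ(8)) = (0,8) ∈ E(G2) ✓
  (0,11) → (φ(0),φ(11)) = (8,10) ∈ E(G2) ✓
  (1,2) → (φ(1),φ(2)) = (1,6) ∈ E(G2) ✓
  (1,3) → (φ(1),φ(3)) = (1,4) ∈ E(G2) ✓
  (1,4) → (φ(1),φ(4)) = (1,9) ∈ E(G2) ✓
  (1,7) → (φ(1),φ(7)) = (1,3) ∈ E(G2) ✓
  (1,9) → (φ(1),φ(9)) = (1,11) ∈ E(G2) ✓
  (1,10) → (φ(1),φ(10)) = (1,2) ∈ E(G2) ✓
  (2,4) → (φ(2),φ(4)) = (6,9) ∈ E(G2) ✓
  (2,6) → (φ(2),φ(6)) = (6,7) ∈ E(G2) ✓
  (2,7) → (φ(2),φ(7)) = (3,6) ∈ E(G2) ✓
  (2,9) → (φ(2),φ(9)) = (6,11) ∈ E(G2) ✓
  (2,10) → (φ(2),φ(10)) = (2,6) ∈ E(G2) ✓
  (3,4) → (φ(3),φ(4)) = (4,9) ∈ E(G2) ✓
  (3,5) → (φ(3),φ(5)) = (4,5) ∈ E(G2) ✓
  (3,6) → (φ(3),φ(6)) = (4,7) ∈ E(G2) ✓
  (3,7) → (φ(3),φ(7)) = (3,4) ∈ E(G2) ✓
  (3,8) → (φ(3),φ(8)) = (0,4) ∈ E(G2) ✓
  (3,9) → (φ(3),φ(9)) = (4,11) ∈ E(G2) ✓
  (3,11) → (φ(3),φ(11)) = (4,10) ∈ E(G2) ✓
  (4,6) → (φ(4),φ(6)) = (7,9) ∈ E(G2) ✓
  (4,7) → (φ(4),φ(7)) = (3,9) ∈ E(G2) ✓
  (4,8) → (φ(4),φ(8)) = (0,9) ∈ E(G2) ✓
  (4,9) → (φ(4),φ(9)) = (9,11) ∈ E(G2) ✓
  (4,11) → (φ(4),φ(11)) = (9,10) ∈ E(G2) ✓
  (5,6) → (φ(5),φ(6)) = (5,7) ∈ E(G2) ✓
  (5,7) → (φ(5),φ(7)) = (3,5) ∈ E(G2) ✓
  (5,8) → (φ(5),φ(8)) = (0,5) ∈ E(G2) ✓
  (5,9) → (φ(5),φ(9)) = (5,11) ∈ E(G2) ✓
  (5,10) → (φ(5),φ(10)) = (2,5) ∈ E(G2) ✓
  (6,11) → (φ(6),φ(11)) = (7,10) ∈ E(G2) ✓
  (7,8) → (φ(7),φ(8)) = (0,3) ∈ E(G2) ✓
  (7,11) → (φ(7),φ(11)) = (3,10) ∈ E(G2) ✓
  (8,11) → (φ(8),φ(11)) = (0,10) ∈ E(G2) ✓
  (9,11) → (φ(9),φ(11)) = (10,11) ∈ E(G2) ✓
All 41 edges of G1 map to edges of G2, and |E(G1)| = |E(G2)| = 41, so φ is a bijection on edges as well as vertices. Hence G1 ≅ G2.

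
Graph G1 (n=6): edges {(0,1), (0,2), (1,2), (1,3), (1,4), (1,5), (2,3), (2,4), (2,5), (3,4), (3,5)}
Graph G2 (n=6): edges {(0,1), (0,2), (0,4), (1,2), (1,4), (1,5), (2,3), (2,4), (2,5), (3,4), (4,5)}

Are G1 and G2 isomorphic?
Yes, isomorphic

The graphs are isomorphic.
One valid mapping φ: V(G1) → V(G2): 0→3, 1→4, 2→2, 3→1, 4→0, 5→5

Verify φ preserves adjacency — for each edge of G1, its image is an edge of G2:
  (0,1) → (φ(0),φ(1)) = (3,4) ∈ E(G2) ✓
  (0,2) → (φ(0),φ(2)) = (2,3) ∈ E(G2) ✓
  (1,2) → (φ(1),φ(2)) = (2,4) ∈ E(G2) ✓
  (1,3) → (φ(1),φ(3)) = (1,4) ∈ E(G2) ✓
  (1,4) → (φ(1),φ(4)) = (0,4) ∈ E(G2) ✓
  (1,5) → (φ(1),φ(5)) = (4,5) ∈ E(G2) ✓
  (2,3) → (φ(2),φ(3)) = (1,2) ∈ E(G2) ✓
  (2,4) → (φ(2),φ(4)) = (0,2) ∈ E(G2) ✓
  (2,5) → (φ(2),φ(5)) = (2,5) ∈ E(G2) ✓
  (3,4) → (φ(3),φ(4)) = (0,1) ∈ E(G2) ✓
  (3,5) → (φ(3),φ(5)) = (1,5) ∈ E(G2) ✓
All 11 edges of G1 map to edges of G2, and |E(G1)| = |E(G2)| = 11, so φ is a bijection on edges as well as vertices. Hence G1 ≅ G2.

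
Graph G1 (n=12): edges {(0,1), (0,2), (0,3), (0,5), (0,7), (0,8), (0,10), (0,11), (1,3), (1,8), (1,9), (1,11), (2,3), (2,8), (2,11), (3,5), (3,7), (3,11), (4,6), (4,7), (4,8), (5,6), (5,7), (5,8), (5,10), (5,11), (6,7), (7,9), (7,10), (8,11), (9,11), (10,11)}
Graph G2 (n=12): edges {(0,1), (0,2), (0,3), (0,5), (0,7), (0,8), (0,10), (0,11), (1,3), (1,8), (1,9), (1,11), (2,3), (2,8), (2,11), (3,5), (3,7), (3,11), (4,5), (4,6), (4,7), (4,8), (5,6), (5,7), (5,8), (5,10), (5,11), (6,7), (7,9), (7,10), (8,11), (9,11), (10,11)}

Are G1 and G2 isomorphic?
No, not isomorphic

The graphs are NOT isomorphic.

Counting edges: G1 has 32 edge(s); G2 has 33 edge(s).
Edge count is an isomorphism invariant (a bijection on vertices induces a bijection on edges), so differing edge counts rule out isomorphism.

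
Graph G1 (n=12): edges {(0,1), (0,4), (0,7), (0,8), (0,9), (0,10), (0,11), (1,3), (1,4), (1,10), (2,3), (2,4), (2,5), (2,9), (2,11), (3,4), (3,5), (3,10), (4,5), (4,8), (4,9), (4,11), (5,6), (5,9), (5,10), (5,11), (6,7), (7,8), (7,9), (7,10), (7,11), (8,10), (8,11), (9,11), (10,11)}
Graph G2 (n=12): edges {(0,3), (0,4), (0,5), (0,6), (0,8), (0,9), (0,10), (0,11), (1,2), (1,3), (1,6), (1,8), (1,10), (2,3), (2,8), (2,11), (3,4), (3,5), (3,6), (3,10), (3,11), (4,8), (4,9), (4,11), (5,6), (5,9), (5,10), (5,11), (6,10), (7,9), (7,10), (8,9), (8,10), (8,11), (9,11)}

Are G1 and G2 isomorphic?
Yes, isomorphic

The graphs are isomorphic.
One valid mapping φ: V(G1) → V(G2): 0→11, 1→2, 2→6, 3→1, 4→3, 5→10, 6→7, 7→9, 8→4, 9→5, 10→8, 11→0

Verify φ preserves adjacency — for each edge of G1, its image is an edge of G2:
  (0,1) → (φ(0),φ(1)) = (2,11) ∈ E(G2) ✓
  (0,4) → (φ(0),φ(4)) = (3,11) ∈ E(G2) ✓
  (0,7) → (φ(0),φ(7)) = (9,11) ∈ E(G2) ✓
  (0,8) → (φ(0),φ(8)) = (4,11) ∈ E(G2) ✓
  (0,9) → (φ(0),φ(9)) = (5,11) ∈ E(G2) ✓
  (0,10) → (φ(0),φ(10)) = (8,11) ∈ E(G2) ✓
  (0,11) → (φ(0),φ(11)) = (0,11) ∈ E(G2) ✓
  (1,3) → (φ(1),φ(3)) = (1,2) ∈ E(G2) ✓
  (1,4) → (φ(1),φ(4)) = (2,3) ∈ E(G2) ✓
  (1,10) → (φ(1),φ(10)) = (2,8) ∈ E(G2) ✓
  (2,3) → (φ(2),φ(3)) = (1,6) ∈ E(G2) ✓
  (2,4) → (φ(2),φ(4)) = (3,6) ∈ E(G2) ✓
  (2,5) → (φ(2),φ(5)) = (6,10) ∈ E(G2) ✓
  (2,9) → (φ(2),φ(9)) = (5,6) ∈ E(G2) ✓
  (2,11) → (φ(2),φ(11)) = (0,6) ∈ E(G2) ✓
  (3,4) → (φ(3),φ(4)) = (1,3) ∈ E(G2) ✓
  (3,5) → (φ(3),φ(5)) = (1,10) ∈ E(G2) ✓
  (3,10) → (φ(3),φ(10)) = (1,8) ∈ E(G2) ✓
  (4,5) → (φ(4),φ(5)) = (3,10) ∈ E(G2) ✓
  (4,8) → (φ(4),φ(8)) = (3,4) ∈ E(G2) ✓
  (4,9) → (φ(4),φ(9)) = (3,5) ∈ E(G2) ✓
  (4,11) → (φ(4),φ(11)) = (0,3) ∈ E(G2) ✓
  (5,6) → (φ(5),φ(6)) = (7,10) ∈ E(G2) ✓
  (5,9) → (φ(5),φ(9)) = (5,10) ∈ E(G2) ✓
  (5,10) → (φ(5),φ(10)) = (8,10) ∈ E(G2) ✓
  (5,11) → (φ(5),φ(11)) = (0,10) ∈ E(G2) ✓
  (6,7) → (φ(6),φ(7)) = (7,9) ∈ E(G2) ✓
  (7,8) → (φ(7),φ(8)) = (4,9) ∈ E(G2) ✓
  (7,9) → (φ(7),φ(9)) = (5,9) ∈ E(G2) ✓
  (7,10) → (φ(7),φ(10)) = (8,9) ∈ E(G2) ✓
  (7,11) → (φ(7),φ(11)) = (0,9) ∈ E(G2) ✓
  (8,10) → (φ(8),φ(10)) = (4,8) ∈ E(G2) ✓
  (8,11) → (φ(8),φ(11)) = (0,4) ∈ E(G2) ✓
  (9,11) → (φ(9),φ(11)) = (0,5) ∈ E(G2) ✓
  (10,11) → (φ(10),φ(11)) = (0,8) ∈ E(G2) ✓
All 35 edges of G1 map to edges of G2, and |E(G1)| = |E(G2)| = 35, so φ is a bijection on edges as well as vertices. Hence G1 ≅ G2.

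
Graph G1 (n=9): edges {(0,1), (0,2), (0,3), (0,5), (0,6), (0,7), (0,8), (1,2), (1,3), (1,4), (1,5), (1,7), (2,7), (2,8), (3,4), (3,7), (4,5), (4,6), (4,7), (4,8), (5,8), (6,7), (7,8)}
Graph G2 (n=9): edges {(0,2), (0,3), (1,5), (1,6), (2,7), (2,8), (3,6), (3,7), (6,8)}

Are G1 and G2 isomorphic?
No, not isomorphic

The graphs are NOT isomorphic.

Connected components of G1: 1 component(s) with vertex sets [[0, 1, 2, 3, 4, 5, 6, 7, 8]], sizes [9].
Connected components of G2: 2 component(s) with vertex sets [[4], [0, 1, 2, 3, 5, 6, 7, 8]], sizes [1, 8].
The number of connected components (and the multiset of component sizes) is an isomorphism invariant — an isomorphism maps each component of G1 bijectively onto a component of G2. Since G1 has 1 component(s) and G2 has 2, they cannot be isomorphic.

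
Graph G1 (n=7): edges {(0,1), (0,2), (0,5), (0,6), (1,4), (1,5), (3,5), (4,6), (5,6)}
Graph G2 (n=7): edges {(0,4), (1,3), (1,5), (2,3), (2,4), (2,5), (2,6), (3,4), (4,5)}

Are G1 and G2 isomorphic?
Yes, isomorphic

The graphs are isomorphic.
One valid mapping φ: V(G1) → V(G2): 0→2, 1→3, 2→6, 3→0, 4→1, 5→4, 6→5

Verify φ preserves adjacency — for each edge of G1, its image is an edge of G2:
  (0,1) → (φ(0),φ(1)) = (2,3) ∈ E(G2) ✓
  (0,2) → (φ(0),φ(2)) = (2,6) ∈ E(G2) ✓
  (0,5) → (φ(0),φ(5)) = (2,4) ∈ E(G2) ✓
  (0,6) → (φ(0),φ(6)) = (2,5) ∈ E(G2) ✓
  (1,4) → (φ(1),φ(4)) = (1,3) ∈ E(G2) ✓
  (1,5) → (φ(1),φ(5)) = (3,4) ∈ E(G2) ✓
  (3,5) → (φ(3),φ(5)) = (0,4) ∈ E(G2) ✓
  (4,6) → (φ(4),φ(6)) = (1,5) ∈ E(G2) ✓
  (5,6) → (φ(5),φ(6)) = (4,5) ∈ E(G2) ✓
All 9 edges of G1 map to edges of G2, and |E(G1)| = |E(G2)| = 9, so φ is a bijection on edges as well as vertices. Hence G1 ≅ G2.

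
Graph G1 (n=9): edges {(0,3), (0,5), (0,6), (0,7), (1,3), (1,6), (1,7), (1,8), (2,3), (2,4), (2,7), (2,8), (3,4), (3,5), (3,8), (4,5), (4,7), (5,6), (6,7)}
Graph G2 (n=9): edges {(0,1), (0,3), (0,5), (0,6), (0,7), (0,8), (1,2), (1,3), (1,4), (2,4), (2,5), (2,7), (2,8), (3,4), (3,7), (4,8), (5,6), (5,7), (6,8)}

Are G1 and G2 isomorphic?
Yes, isomorphic

The graphs are isomorphic.
One valid mapping φ: V(G1) → V(G2): 0→1, 1→8, 2→5, 3→0, 4→7, 5→3, 6→4, 7→2, 8→6

Verify φ preserves adjacency — for each edge of G1, its image is an edge of G2:
  (0,3) → (φ(0),φ(3)) = (0,1) ∈ E(G2) ✓
  (0,5) → (φ(0),φ(5)) = (1,3) ∈ E(G2) ✓
  (0,6) → (φ(0),φ(6)) = (1,4) ∈ E(G2) ✓
  (0,7) → (φ(0),φ(7)) = (1,2) ∈ E(G2) ✓
  (1,3) → (φ(1),φ(3)) = (0,8) ∈ E(G2) ✓
  (1,6) → (φ(1),φ(6)) = (4,8) ∈ E(G2) ✓
  (1,7) → (φ(1),φ(7)) = (2,8) ∈ E(G2) ✓
  (1,8) → (φ(1),φ(8)) = (6,8) ∈ E(G2) ✓
  (2,3) → (φ(2),φ(3)) = (0,5) ∈ E(G2) ✓
  (2,4) → (φ(2),φ(4)) = (5,7) ∈ E(G2) ✓
  (2,7) → (φ(2),φ(7)) = (2,5) ∈ E(G2) ✓
  (2,8) → (φ(2),φ(8)) = (5,6) ∈ E(G2) ✓
  (3,4) → (φ(3),φ(4)) = (0,7) ∈ E(G2) ✓
  (3,5) → (φ(3),φ(5)) = (0,3) ∈ E(G2) ✓
  (3,8) → (φ(3),φ(8)) = (0,6) ∈ E(G2) ✓
  (4,5) → (φ(4),φ(5)) = (3,7) ∈ E(G2) ✓
  (4,7) → (φ(4),φ(7)) = (2,7) ∈ E(G2) ✓
  (5,6) → (φ(5),φ(6)) = (3,4) ∈ E(G2) ✓
  (6,7) → (φ(6),φ(7)) = (2,4) ∈ E(G2) ✓
All 19 edges of G1 map to edges of G2, and |E(G1)| = |E(G2)| = 19, so φ is a bijection on edges as well as vertices. Hence G1 ≅ G2.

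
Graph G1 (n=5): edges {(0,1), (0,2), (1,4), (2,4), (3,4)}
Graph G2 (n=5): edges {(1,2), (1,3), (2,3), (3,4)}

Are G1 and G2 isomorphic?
No, not isomorphic

The graphs are NOT isomorphic.

Degrees in G1: deg(0)=2, deg(1)=2, deg(2)=2, deg(3)=1, deg(4)=3.
Sorted degree sequence of G1: [3, 2, 2, 2, 1].
Degrees in G2: deg(0)=0, deg(1)=2, deg(2)=2, deg(3)=3, deg(4)=1.
Sorted degree sequence of G2: [3, 2, 2, 1, 0].
The (sorted) degree sequence is an isomorphism invariant, so since G1 and G2 have different degree sequences they cannot be isomorphic.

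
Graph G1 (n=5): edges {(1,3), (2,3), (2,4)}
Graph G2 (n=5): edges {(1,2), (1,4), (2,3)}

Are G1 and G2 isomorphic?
Yes, isomorphic

The graphs are isomorphic.
One valid mapping φ: V(G1) → V(G2): 0→0, 1→3, 2→1, 3→2, 4→4

Verify φ preserves adjacency — for each edge of G1, its image is an edge of G2:
  (1,3) → (φ(1),φ(3)) = (2,3) ∈ E(G2) ✓
  (2,3) → (φ(2),φ(3)) = (1,2) ∈ E(G2) ✓
  (2,4) → (φ(2),φ(4)) = (1,4) ∈ E(G2) ✓
All 3 edges of G1 map to edges of G2, and |E(G1)| = |E(G2)| = 3, so φ is a bijection on edges as well as vertices. Hence G1 ≅ G2.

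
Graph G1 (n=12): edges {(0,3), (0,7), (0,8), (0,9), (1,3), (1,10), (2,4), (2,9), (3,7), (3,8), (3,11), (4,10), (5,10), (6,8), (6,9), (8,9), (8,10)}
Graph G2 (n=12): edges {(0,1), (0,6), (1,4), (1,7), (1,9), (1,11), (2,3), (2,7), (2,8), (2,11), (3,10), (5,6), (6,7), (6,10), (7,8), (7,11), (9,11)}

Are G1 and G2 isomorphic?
Yes, isomorphic

The graphs are isomorphic.
One valid mapping φ: V(G1) → V(G2): 0→11, 1→0, 2→3, 3→1, 4→10, 5→5, 6→8, 7→9, 8→7, 9→2, 10→6, 11→4

Verify φ preserves adjacency — for each edge of G1, its image is an edge of G2:
  (0,3) → (φ(0),φ(3)) = (1,11) ∈ E(G2) ✓
  (0,7) → (φ(0),φ(7)) = (9,11) ∈ E(G2) ✓
  (0,8) → (φ(0),φ(8)) = (7,11) ∈ E(G2) ✓
  (0,9) → (φ(0),φ(9)) = (2,11) ∈ E(G2) ✓
  (1,3) → (φ(1),φ(3)) = (0,1) ∈ E(G2) ✓
  (1,10) → (φ(1),φ(10)) = (0,6) ∈ E(G2) ✓
  (2,4) → (φ(2),φ(4)) = (3,10) ∈ E(G2) ✓
  (2,9) → (φ(2),φ(9)) = (2,3) ∈ E(G2) ✓
  (3,7) → (φ(3),φ(7)) = (1,9) ∈ E(G2) ✓
  (3,8) → (φ(3),φ(8)) = (1,7) ∈ E(G2) ✓
  (3,11) → (φ(3),φ(11)) = (1,4) ∈ E(G2) ✓
  (4,10) → (φ(4),φ(10)) = (6,10) ∈ E(G2) ✓
  (5,10) → (φ(5),φ(10)) = (5,6) ∈ E(G2) ✓
  (6,8) → (φ(6),φ(8)) = (7,8) ∈ E(G2) ✓
  (6,9) → (φ(6),φ(9)) = (2,8) ∈ E(G2) ✓
  (8,9) → (φ(8),φ(9)) = (2,7) ∈ E(G2) ✓
  (8,10) → (φ(8),φ(10)) = (6,7) ∈ E(G2) ✓
All 17 edges of G1 map to edges of G2, and |E(G1)| = |E(G2)| = 17, so φ is a bijection on edges as well as vertices. Hence G1 ≅ G2.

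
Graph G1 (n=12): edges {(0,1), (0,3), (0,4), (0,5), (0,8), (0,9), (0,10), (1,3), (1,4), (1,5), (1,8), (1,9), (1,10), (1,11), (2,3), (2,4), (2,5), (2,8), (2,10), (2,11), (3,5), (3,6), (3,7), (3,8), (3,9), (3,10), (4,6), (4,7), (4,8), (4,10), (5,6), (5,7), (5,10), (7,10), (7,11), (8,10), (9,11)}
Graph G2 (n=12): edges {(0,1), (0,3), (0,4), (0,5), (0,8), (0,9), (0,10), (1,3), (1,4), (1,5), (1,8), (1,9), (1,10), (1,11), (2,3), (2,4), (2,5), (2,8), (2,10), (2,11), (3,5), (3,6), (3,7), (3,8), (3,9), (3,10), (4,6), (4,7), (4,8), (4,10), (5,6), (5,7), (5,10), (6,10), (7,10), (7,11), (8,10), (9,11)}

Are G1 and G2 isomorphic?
No, not isomorphic

The graphs are NOT isomorphic.

Counting edges: G1 has 37 edge(s); G2 has 38 edge(s).
Edge count is an isomorphism invariant (a bijection on vertices induces a bijection on edges), so differing edge counts rule out isomorphism.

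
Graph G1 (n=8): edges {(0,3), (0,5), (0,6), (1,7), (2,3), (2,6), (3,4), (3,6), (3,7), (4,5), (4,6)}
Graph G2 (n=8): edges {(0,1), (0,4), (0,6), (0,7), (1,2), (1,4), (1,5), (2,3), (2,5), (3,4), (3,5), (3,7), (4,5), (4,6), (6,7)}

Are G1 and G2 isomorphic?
No, not isomorphic

The graphs are NOT isomorphic.

Degrees in G1: deg(0)=3, deg(1)=1, deg(2)=2, deg(3)=5, deg(4)=3, deg(5)=2, deg(6)=4, deg(7)=2.
Sorted degree sequence of G1: [5, 4, 3, 3, 2, 2, 2, 1].
Degrees in G2: deg(0)=4, deg(1)=4, deg(2)=3, deg(3)=4, deg(4)=5, deg(5)=4, deg(6)=3, deg(7)=3.
Sorted degree sequence of G2: [5, 4, 4, 4, 4, 3, 3, 3].
The (sorted) degree sequence is an isomorphism invariant, so since G1 and G2 have different degree sequences they cannot be isomorphic.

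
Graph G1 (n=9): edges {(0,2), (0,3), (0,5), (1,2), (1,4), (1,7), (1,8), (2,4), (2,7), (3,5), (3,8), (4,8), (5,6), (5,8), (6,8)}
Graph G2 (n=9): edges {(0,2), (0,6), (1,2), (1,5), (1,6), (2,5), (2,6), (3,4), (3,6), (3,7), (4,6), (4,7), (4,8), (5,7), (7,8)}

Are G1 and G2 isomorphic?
Yes, isomorphic

The graphs are isomorphic.
One valid mapping φ: V(G1) → V(G2): 0→5, 1→4, 2→7, 3→1, 4→3, 5→2, 6→0, 7→8, 8→6

Verify φ preserves adjacency — for each edge of G1, its image is an edge of G2:
  (0,2) → (φ(0),φ(2)) = (5,7) ∈ E(G2) ✓
  (0,3) → (φ(0),φ(3)) = (1,5) ∈ E(G2) ✓
  (0,5) → (φ(0),φ(5)) = (2,5) ∈ E(G2) ✓
  (1,2) → (φ(1),φ(2)) = (4,7) ∈ E(G2) ✓
  (1,4) → (φ(1),φ(4)) = (3,4) ∈ E(G2) ✓
  (1,7) → (φ(1),φ(7)) = (4,8) ∈ E(G2) ✓
  (1,8) → (φ(1),φ(8)) = (4,6) ∈ E(G2) ✓
  (2,4) → (φ(2),φ(4)) = (3,7) ∈ E(G2) ✓
  (2,7) → (φ(2),φ(7)) = (7,8) ∈ E(G2) ✓
  (3,5) → (φ(3),φ(5)) = (1,2) ∈ E(G2) ✓
  (3,8) → (φ(3),φ(8)) = (1,6) ∈ E(G2) ✓
  (4,8) → (φ(4),φ(8)) = (3,6) ∈ E(G2) ✓
  (5,6) → (φ(5),φ(6)) = (0,2) ∈ E(G2) ✓
  (5,8) → (φ(5),φ(8)) = (2,6) ∈ E(G2) ✓
  (6,8) → (φ(6),φ(8)) = (0,6) ∈ E(G2) ✓
All 15 edges of G1 map to edges of G2, and |E(G1)| = |E(G2)| = 15, so φ is a bijection on edges as well as vertices. Hence G1 ≅ G2.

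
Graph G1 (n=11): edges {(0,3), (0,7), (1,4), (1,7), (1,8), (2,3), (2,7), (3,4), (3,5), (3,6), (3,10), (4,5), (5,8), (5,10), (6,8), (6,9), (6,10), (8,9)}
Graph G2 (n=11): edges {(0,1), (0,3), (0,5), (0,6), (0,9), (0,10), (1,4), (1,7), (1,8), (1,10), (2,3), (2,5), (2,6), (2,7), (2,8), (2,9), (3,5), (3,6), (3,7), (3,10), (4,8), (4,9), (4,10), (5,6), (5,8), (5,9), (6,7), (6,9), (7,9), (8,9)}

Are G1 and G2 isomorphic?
No, not isomorphic

The graphs are NOT isomorphic.

Counting triangles (3-cliques): G1 has 4, G2 has 25.
Triangle count is an isomorphism invariant, so differing triangle counts rule out isomorphism.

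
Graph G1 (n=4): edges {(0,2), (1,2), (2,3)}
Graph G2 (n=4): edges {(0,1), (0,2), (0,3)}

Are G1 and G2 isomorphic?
Yes, isomorphic

The graphs are isomorphic.
One valid mapping φ: V(G1) → V(G2): 0→3, 1→2, 2→0, 3→1

Verify φ preserves adjacency — for each edge of G1, its image is an edge of G2:
  (0,2) → (φ(0),φ(2)) = (0,3) ∈ E(G2) ✓
  (1,2) → (φ(1),φ(2)) = (0,2) ∈ E(G2) ✓
  (2,3) → (φ(2),φ(3)) = (0,1) ∈ E(G2) ✓
All 3 edges of G1 map to edges of G2, and |E(G1)| = |E(G2)| = 3, so φ is a bijection on edges as well as vertices. Hence G1 ≅ G2.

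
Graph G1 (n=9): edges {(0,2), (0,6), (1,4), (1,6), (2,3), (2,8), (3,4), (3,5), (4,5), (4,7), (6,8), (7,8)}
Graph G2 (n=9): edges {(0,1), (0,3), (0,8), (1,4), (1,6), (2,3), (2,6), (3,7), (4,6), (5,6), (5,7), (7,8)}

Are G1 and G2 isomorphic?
Yes, isomorphic

The graphs are isomorphic.
One valid mapping φ: V(G1) → V(G2): 0→8, 1→5, 2→0, 3→1, 4→6, 5→4, 6→7, 7→2, 8→3

Verify φ preserves adjacency — for each edge of G1, its image is an edge of G2:
  (0,2) → (φ(0),φ(2)) = (0,8) ∈ E(G2) ✓
  (0,6) → (φ(0),φ(6)) = (7,8) ∈ E(G2) ✓
  (1,4) → (φ(1),φ(4)) = (5,6) ∈ E(G2) ✓
  (1,6) → (φ(1),φ(6)) = (5,7) ∈ E(G2) ✓
  (2,3) → (φ(2),φ(3)) = (0,1) ∈ E(G2) ✓
  (2,8) → (φ(2),φ(8)) = (0,3) ∈ E(G2) ✓
  (3,4) → (φ(3),φ(4)) = (1,6) ∈ E(G2) ✓
  (3,5) → (φ(3),φ(5)) = (1,4) ∈ E(G2) ✓
  (4,5) → (φ(4),φ(5)) = (4,6) ∈ E(G2) ✓
  (4,7) → (φ(4),φ(7)) = (2,6) ∈ E(G2) ✓
  (6,8) → (φ(6),φ(8)) = (3,7) ∈ E(G2) ✓
  (7,8) → (φ(7),φ(8)) = (2,3) ∈ E(G2) ✓
All 12 edges of G1 map to edges of G2, and |E(G1)| = |E(G2)| = 12, so φ is a bijection on edges as well as vertices. Hence G1 ≅ G2.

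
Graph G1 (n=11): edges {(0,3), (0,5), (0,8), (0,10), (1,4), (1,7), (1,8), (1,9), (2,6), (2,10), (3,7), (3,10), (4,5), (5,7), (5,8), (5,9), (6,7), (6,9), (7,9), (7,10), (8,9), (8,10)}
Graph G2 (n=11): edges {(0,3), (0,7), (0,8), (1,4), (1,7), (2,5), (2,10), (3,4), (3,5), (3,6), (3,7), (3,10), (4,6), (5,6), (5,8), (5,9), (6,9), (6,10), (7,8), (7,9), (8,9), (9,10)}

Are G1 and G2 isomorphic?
Yes, isomorphic

The graphs are isomorphic.
One valid mapping φ: V(G1) → V(G2): 0→8, 1→10, 2→1, 3→0, 4→2, 5→5, 6→4, 7→3, 8→9, 9→6, 10→7

Verify φ preserves adjacency — for each edge of G1, its image is an edge of G2:
  (0,3) → (φ(0),φ(3)) = (0,8) ∈ E(G2) ✓
  (0,5) → (φ(0),φ(5)) = (5,8) ∈ E(G2) ✓
  (0,8) → (φ(0),φ(8)) = (8,9) ∈ E(G2) ✓
  (0,10) → (φ(0),φ(10)) = (7,8) ∈ E(G2) ✓
  (1,4) → (φ(1),φ(4)) = (2,10) ∈ E(G2) ✓
  (1,7) → (φ(1),φ(7)) = (3,10) ∈ E(G2) ✓
  (1,8) → (φ(1),φ(8)) = (9,10) ∈ E(G2) ✓
  (1,9) → (φ(1),φ(9)) = (6,10) ∈ E(G2) ✓
  (2,6) → (φ(2),φ(6)) = (1,4) ∈ E(G2) ✓
  (2,10) → (φ(2),φ(10)) = (1,7) ∈ E(G2) ✓
  (3,7) → (φ(3),φ(7)) = (0,3) ∈ E(G2) ✓
  (3,10) → (φ(3),φ(10)) = (0,7) ∈ E(G2) ✓
  (4,5) → (φ(4),φ(5)) = (2,5) ∈ E(G2) ✓
  (5,7) → (φ(5),φ(7)) = (3,5) ∈ E(G2) ✓
  (5,8) → (φ(5),φ(8)) = (5,9) ∈ E(G2) ✓
  (5,9) → (φ(5),φ(9)) = (5,6) ∈ E(G2) ✓
  (6,7) → (φ(6),φ(7)) = (3,4) ∈ E(G2) ✓
  (6,9) → (φ(6),φ(9)) = (4,6) ∈ E(G2) ✓
  (7,9) → (φ(7),φ(9)) = (3,6) ∈ E(G2) ✓
  (7,10) → (φ(7),φ(10)) = (3,7) ∈ E(G2) ✓
  (8,9) → (φ(8),φ(9)) = (6,9) ∈ E(G2) ✓
  (8,10) → (φ(8),φ(10)) = (7,9) ∈ E(G2) ✓
All 22 edges of G1 map to edges of G2, and |E(G1)| = |E(G2)| = 22, so φ is a bijection on edges as well as vertices. Hence G1 ≅ G2.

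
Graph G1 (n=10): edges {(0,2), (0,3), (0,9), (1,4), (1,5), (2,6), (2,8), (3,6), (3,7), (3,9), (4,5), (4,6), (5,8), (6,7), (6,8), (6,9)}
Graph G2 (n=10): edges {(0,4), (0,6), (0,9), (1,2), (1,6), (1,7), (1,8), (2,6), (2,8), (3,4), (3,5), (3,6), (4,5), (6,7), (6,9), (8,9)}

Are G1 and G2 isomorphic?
Yes, isomorphic

The graphs are isomorphic.
One valid mapping φ: V(G1) → V(G2): 0→8, 1→5, 2→9, 3→1, 4→3, 5→4, 6→6, 7→7, 8→0, 9→2

Verify φ preserves adjacency — for each edge of G1, its image is an edge of G2:
  (0,2) → (φ(0),φ(2)) = (8,9) ∈ E(G2) ✓
  (0,3) → (φ(0),φ(3)) = (1,8) ∈ E(G2) ✓
  (0,9) → (φ(0),φ(9)) = (2,8) ∈ E(G2) ✓
  (1,4) → (φ(1),φ(4)) = (3,5) ∈ E(G2) ✓
  (1,5) → (φ(1),φ(5)) = (4,5) ∈ E(G2) ✓
  (2,6) → (φ(2),φ(6)) = (6,9) ∈ E(G2) ✓
  (2,8) → (φ(2),φ(8)) = (0,9) ∈ E(G2) ✓
  (3,6) → (φ(3),φ(6)) = (1,6) ∈ E(G2) ✓
  (3,7) → (φ(3),φ(7)) = (1,7) ∈ E(G2) ✓
  (3,9) → (φ(3),φ(9)) = (1,2) ∈ E(G2) ✓
  (4,5) → (φ(4),φ(5)) = (3,4) ∈ E(G2) ✓
  (4,6) → (φ(4),φ(6)) = (3,6) ∈ E(G2) ✓
  (5,8) → (φ(5),φ(8)) = (0,4) ∈ E(G2) ✓
  (6,7) → (φ(6),φ(7)) = (6,7) ∈ E(G2) ✓
  (6,8) → (φ(6),φ(8)) = (0,6) ∈ E(G2) ✓
  (6,9) → (φ(6),φ(9)) = (2,6) ∈ E(G2) ✓
All 16 edges of G1 map to edges of G2, and |E(G1)| = |E(G2)| = 16, so φ is a bijection on edges as well as vertices. Hence G1 ≅ G2.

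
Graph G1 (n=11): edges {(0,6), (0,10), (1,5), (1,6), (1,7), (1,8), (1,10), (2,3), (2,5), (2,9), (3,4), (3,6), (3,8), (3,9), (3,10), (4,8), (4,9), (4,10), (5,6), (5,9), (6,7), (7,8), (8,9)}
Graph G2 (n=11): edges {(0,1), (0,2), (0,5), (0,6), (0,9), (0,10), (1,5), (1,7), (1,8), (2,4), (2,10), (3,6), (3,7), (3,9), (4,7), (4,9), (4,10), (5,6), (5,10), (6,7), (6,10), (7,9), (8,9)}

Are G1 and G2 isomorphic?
Yes, isomorphic

The graphs are isomorphic.
One valid mapping φ: V(G1) → V(G2): 0→8, 1→7, 2→2, 3→0, 4→5, 5→4, 6→9, 7→3, 8→6, 9→10, 10→1

Verify φ preserves adjacency — for each edge of G1, its image is an edge of G2:
  (0,6) → (φ(0),φ(6)) = (8,9) ∈ E(G2) ✓
  (0,10) → (φ(0),φ(10)) = (1,8) ∈ E(G2) ✓
  (1,5) → (φ(1),φ(5)) = (4,7) ∈ E(G2) ✓
  (1,6) → (φ(1),φ(6)) = (7,9) ∈ E(G2) ✓
  (1,7) → (φ(1),φ(7)) = (3,7) ∈ E(G2) ✓
  (1,8) → (φ(1),φ(8)) = (6,7) ∈ E(G2) ✓
  (1,10) → (φ(1),φ(10)) = (1,7) ∈ E(G2) ✓
  (2,3) → (φ(2),φ(3)) = (0,2) ∈ E(G2) ✓
  (2,5) → (φ(2),φ(5)) = (2,4) ∈ E(G2) ✓
  (2,9) → (φ(2),φ(9)) = (2,10) ∈ E(G2) ✓
  (3,4) → (φ(3),φ(4)) = (0,5) ∈ E(G2) ✓
  (3,6) → (φ(3),φ(6)) = (0,9) ∈ E(G2) ✓
  (3,8) → (φ(3),φ(8)) = (0,6) ∈ E(G2) ✓
  (3,9) → (φ(3),φ(9)) = (0,10) ∈ E(G2) ✓
  (3,10) → (φ(3),φ(10)) = (0,1) ∈ E(G2) ✓
  (4,8) → (φ(4),φ(8)) = (5,6) ∈ E(G2) ✓
  (4,9) → (φ(4),φ(9)) = (5,10) ∈ E(G2) ✓
  (4,10) → (φ(4),φ(10)) = (1,5) ∈ E(G2) ✓
  (5,6) → (φ(5),φ(6)) = (4,9) ∈ E(G2) ✓
  (5,9) → (φ(5),φ(9)) = (4,10) ∈ E(G2) ✓
  (6,7) → (φ(6),φ(7)) = (3,9) ∈ E(G2) ✓
  (7,8) → (φ(7),φ(8)) = (3,6) ∈ E(G2) ✓
  (8,9) → (φ(8),φ(9)) = (6,10) ∈ E(G2) ✓
All 23 edges of G1 map to edges of G2, and |E(G1)| = |E(G2)| = 23, so φ is a bijection on edges as well as vertices. Hence G1 ≅ G2.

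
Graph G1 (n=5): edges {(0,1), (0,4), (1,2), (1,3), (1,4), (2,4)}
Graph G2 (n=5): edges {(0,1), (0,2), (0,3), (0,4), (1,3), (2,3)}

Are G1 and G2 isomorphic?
Yes, isomorphic

The graphs are isomorphic.
One valid mapping φ: V(G1) → V(G2): 0→2, 1→0, 2→1, 3→4, 4→3

Verify φ preserves adjacency — for each edge of G1, its image is an edge of G2:
  (0,1) → (φ(0),φ(1)) = (0,2) ∈ E(G2) ✓
  (0,4) → (φ(0),φ(4)) = (2,3) ∈ E(G2) ✓
  (1,2) → (φ(1),φ(2)) = (0,1) ∈ E(G2) ✓
  (1,3) → (φ(1),φ(3)) = (0,4) ∈ E(G2) ✓
  (1,4) → (φ(1),φ(4)) = (0,3) ∈ E(G2) ✓
  (2,4) → (φ(2),φ(4)) = (1,3) ∈ E(G2) ✓
All 6 edges of G1 map to edges of G2, and |E(G1)| = |E(G2)| = 6, so φ is a bijection on edges as well as vertices. Hence G1 ≅ G2.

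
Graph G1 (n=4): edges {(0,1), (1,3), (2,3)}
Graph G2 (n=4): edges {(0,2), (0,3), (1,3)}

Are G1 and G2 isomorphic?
Yes, isomorphic

The graphs are isomorphic.
One valid mapping φ: V(G1) → V(G2): 0→1, 1→3, 2→2, 3→0

Verify φ preserves adjacency — for each edge of G1, its image is an edge of G2:
  (0,1) → (φ(0),φ(1)) = (1,3) ∈ E(G2) ✓
  (1,3) → (φ(1),φ(3)) = (0,3) ∈ E(G2) ✓
  (2,3) → (φ(2),φ(3)) = (0,2) ∈ E(G2) ✓
All 3 edges of G1 map to edges of G2, and |E(G1)| = |E(G2)| = 3, so φ is a bijection on edges as well as vertices. Hence G1 ≅ G2.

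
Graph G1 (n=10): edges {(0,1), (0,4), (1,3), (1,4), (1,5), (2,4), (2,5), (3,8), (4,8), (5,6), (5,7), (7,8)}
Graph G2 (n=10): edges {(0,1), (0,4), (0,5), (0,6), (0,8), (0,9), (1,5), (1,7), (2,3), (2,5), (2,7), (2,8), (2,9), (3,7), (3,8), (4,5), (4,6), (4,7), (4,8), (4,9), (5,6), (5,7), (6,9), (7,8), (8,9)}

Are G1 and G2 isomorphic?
No, not isomorphic

The graphs are NOT isomorphic.

Degrees in G1: deg(0)=2, deg(1)=4, deg(2)=2, deg(3)=2, deg(4)=4, deg(5)=4, deg(6)=1, deg(7)=2, deg(8)=3, deg(9)=0.
Sorted degree sequence of G1: [4, 4, 4, 3, 2, 2, 2, 2, 1, 0].
Degrees in G2: deg(0)=6, deg(1)=3, deg(2)=5, deg(3)=3, deg(4)=6, deg(5)=6, deg(6)=4, deg(7)=6, deg(8)=6, deg(9)=5.
Sorted degree sequence of G2: [6, 6, 6, 6, 6, 5, 5, 4, 3, 3].
The (sorted) degree sequence is an isomorphism invariant, so since G1 and G2 have different degree sequences they cannot be isomorphic.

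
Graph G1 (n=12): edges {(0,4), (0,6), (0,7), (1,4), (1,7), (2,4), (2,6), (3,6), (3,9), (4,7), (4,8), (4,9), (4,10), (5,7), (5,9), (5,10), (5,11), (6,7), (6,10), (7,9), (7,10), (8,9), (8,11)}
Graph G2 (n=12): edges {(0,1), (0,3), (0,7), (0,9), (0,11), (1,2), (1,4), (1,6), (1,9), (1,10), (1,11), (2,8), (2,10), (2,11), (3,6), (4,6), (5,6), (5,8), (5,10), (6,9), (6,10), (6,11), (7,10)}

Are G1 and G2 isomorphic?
Yes, isomorphic

The graphs are isomorphic.
One valid mapping φ: V(G1) → V(G2): 0→9, 1→4, 2→3, 3→7, 4→6, 5→2, 6→0, 7→1, 8→5, 9→10, 10→11, 11→8

Verify φ preserves adjacency — for each edge of G1, its image is an edge of G2:
  (0,4) → (φ(0),φ(4)) = (6,9) ∈ E(G2) ✓
  (0,6) → (φ(0),φ(6)) = (0,9) ∈ E(G2) ✓
  (0,7) → (φ(0),φ(7)) = (1,9) ∈ E(G2) ✓
  (1,4) → (φ(1),φ(4)) = (4,6) ∈ E(G2) ✓
  (1,7) → (φ(1),φ(7)) = (1,4) ∈ E(G2) ✓
  (2,4) → (φ(2),φ(4)) = (3,6) ∈ E(G2) ✓
  (2,6) → (φ(2),φ(6)) = (0,3) ∈ E(G2) ✓
  (3,6) → (φ(3),φ(6)) = (0,7) ∈ E(G2) ✓
  (3,9) → (φ(3),φ(9)) = (7,10) ∈ E(G2) ✓
  (4,7) → (φ(4),φ(7)) = (1,6) ∈ E(G2) ✓
  (4,8) → (φ(4),φ(8)) = (5,6) ∈ E(G2) ✓
  (4,9) → (φ(4),φ(9)) = (6,10) ∈ E(G2) ✓
  (4,10) → (φ(4),φ(10)) = (6,11) ∈ E(G2) ✓
  (5,7) → (φ(5),φ(7)) = (1,2) ∈ E(G2) ✓
  (5,9) → (φ(5),φ(9)) = (2,10) ∈ E(G2) ✓
  (5,10) → (φ(5),φ(10)) = (2,11) ∈ E(G2) ✓
  (5,11) → (φ(5),φ(11)) = (2,8) ∈ E(G2) ✓
  (6,7) → (φ(6),φ(7)) = (0,1) ∈ E(G2) ✓
  (6,10) → (φ(6),φ(10)) = (0,11) ∈ E(G2) ✓
  (7,9) → (φ(7),φ(9)) = (1,10) ∈ E(G2) ✓
  (7,10) → (φ(7),φ(10)) = (1,11) ∈ E(G2) ✓
  (8,9) → (φ(8),φ(9)) = (5,10) ∈ E(G2) ✓
  (8,11) → (φ(8),φ(11)) = (5,8) ∈ E(G2) ✓
All 23 edges of G1 map to edges of G2, and |E(G1)| = |E(G2)| = 23, so φ is a bijection on edges as well as vertices. Hence G1 ≅ G2.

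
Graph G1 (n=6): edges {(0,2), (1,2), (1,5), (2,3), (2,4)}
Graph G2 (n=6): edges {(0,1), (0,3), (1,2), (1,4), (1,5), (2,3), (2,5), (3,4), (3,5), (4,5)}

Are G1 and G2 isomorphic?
No, not isomorphic

The graphs are NOT isomorphic.

Counting triangles (3-cliques): G1 has 0, G2 has 4.
Triangle count is an isomorphism invariant, so differing triangle counts rule out isomorphism.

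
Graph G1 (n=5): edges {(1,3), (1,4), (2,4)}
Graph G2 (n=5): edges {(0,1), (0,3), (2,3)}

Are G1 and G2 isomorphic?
Yes, isomorphic

The graphs are isomorphic.
One valid mapping φ: V(G1) → V(G2): 0→4, 1→0, 2→2, 3→1, 4→3

Verify φ preserves adjacency — for each edge of G1, its image is an edge of G2:
  (1,3) → (φ(1),φ(3)) = (0,1) ∈ E(G2) ✓
  (1,4) → (φ(1),φ(4)) = (0,3) ∈ E(G2) ✓
  (2,4) → (φ(2),φ(4)) = (2,3) ∈ E(G2) ✓
All 3 edges of G1 map to edges of G2, and |E(G1)| = |E(G2)| = 3, so φ is a bijection on edges as well as vertices. Hence G1 ≅ G2.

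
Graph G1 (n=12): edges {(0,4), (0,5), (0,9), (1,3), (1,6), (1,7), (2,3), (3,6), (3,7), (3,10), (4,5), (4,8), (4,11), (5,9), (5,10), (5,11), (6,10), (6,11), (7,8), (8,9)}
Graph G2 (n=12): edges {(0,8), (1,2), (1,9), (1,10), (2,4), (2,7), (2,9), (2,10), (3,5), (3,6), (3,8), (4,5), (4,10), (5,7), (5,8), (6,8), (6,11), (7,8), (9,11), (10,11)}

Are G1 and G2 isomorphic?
Yes, isomorphic

The graphs are isomorphic.
One valid mapping φ: V(G1) → V(G2): 0→1, 1→3, 2→0, 3→8, 4→10, 5→2, 6→5, 7→6, 8→11, 9→9, 10→7, 11→4

Verify φ preserves adjacency — for each edge of G1, its image is an edge of G2:
  (0,4) → (φ(0),φ(4)) = (1,10) ∈ E(G2) ✓
  (0,5) → (φ(0),φ(5)) = (1,2) ∈ E(G2) ✓
  (0,9) → (φ(0),φ(9)) = (1,9) ∈ E(G2) ✓
  (1,3) → (φ(1),φ(3)) = (3,8) ∈ E(G2) ✓
  (1,6) → (φ(1),φ(6)) = (3,5) ∈ E(G2) ✓
  (1,7) → (φ(1),φ(7)) = (3,6) ∈ E(G2) ✓
  (2,3) → (φ(2),φ(3)) = (0,8) ∈ E(G2) ✓
  (3,6) → (φ(3),φ(6)) = (5,8) ∈ E(G2) ✓
  (3,7) → (φ(3),φ(7)) = (6,8) ∈ E(G2) ✓
  (3,10) → (φ(3),φ(10)) = (7,8) ∈ E(G2) ✓
  (4,5) → (φ(4),φ(5)) = (2,10) ∈ E(G2) ✓
  (4,8) → (φ(4),φ(8)) = (10,11) ∈ E(G2) ✓
  (4,11) → (φ(4),φ(11)) = (4,10) ∈ E(G2) ✓
  (5,9) → (φ(5),φ(9)) = (2,9) ∈ E(G2) ✓
  (5,10) → (φ(5),φ(10)) = (2,7) ∈ E(G2) ✓
  (5,11) → (φ(5),φ(11)) = (2,4) ∈ E(G2) ✓
  (6,10) → (φ(6),φ(10)) = (5,7) ∈ E(G2) ✓
  (6,11) → (φ(6),φ(11)) = (4,5) ∈ E(G2) ✓
  (7,8) → (φ(7),φ(8)) = (6,11) ∈ E(G2) ✓
  (8,9) → (φ(8),φ(9)) = (9,11) ∈ E(G2) ✓
All 20 edges of G1 map to edges of G2, and |E(G1)| = |E(G2)| = 20, so φ is a bijection on edges as well as vertices. Hence G1 ≅ G2.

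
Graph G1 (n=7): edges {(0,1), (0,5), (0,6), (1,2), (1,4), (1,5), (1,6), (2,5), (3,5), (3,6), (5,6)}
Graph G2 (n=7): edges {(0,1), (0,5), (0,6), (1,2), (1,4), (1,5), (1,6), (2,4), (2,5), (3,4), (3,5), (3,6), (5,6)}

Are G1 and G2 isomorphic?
No, not isomorphic

The graphs are NOT isomorphic.

Counting edges: G1 has 11 edge(s); G2 has 13 edge(s).
Edge count is an isomorphism invariant (a bijection on vertices induces a bijection on edges), so differing edge counts rule out isomorphism.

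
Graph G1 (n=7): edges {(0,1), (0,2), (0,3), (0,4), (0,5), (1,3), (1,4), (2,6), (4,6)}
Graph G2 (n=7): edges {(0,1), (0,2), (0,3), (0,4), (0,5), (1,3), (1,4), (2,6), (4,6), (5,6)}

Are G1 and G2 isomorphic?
No, not isomorphic

The graphs are NOT isomorphic.

Counting edges: G1 has 9 edge(s); G2 has 10 edge(s).
Edge count is an isomorphism invariant (a bijection on vertices induces a bijection on edges), so differing edge counts rule out isomorphism.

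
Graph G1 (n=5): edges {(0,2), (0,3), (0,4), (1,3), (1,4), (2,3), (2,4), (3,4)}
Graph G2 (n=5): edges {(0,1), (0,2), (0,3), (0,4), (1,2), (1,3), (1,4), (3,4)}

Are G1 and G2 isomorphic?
Yes, isomorphic

The graphs are isomorphic.
One valid mapping φ: V(G1) → V(G2): 0→4, 1→2, 2→3, 3→1, 4→0

Verify φ preserves adjacency — for each edge of G1, its image is an edge of G2:
  (0,2) → (φ(0),φ(2)) = (3,4) ∈ E(G2) ✓
  (0,3) → (φ(0),φ(3)) = (1,4) ∈ E(G2) ✓
  (0,4) → (φ(0),φ(4)) = (0,4) ∈ E(G2) ✓
  (1,3) → (φ(1),φ(3)) = (1,2) ∈ E(G2) ✓
  (1,4) → (φ(1),φ(4)) = (0,2) ∈ E(G2) ✓
  (2,3) → (φ(2),φ(3)) = (1,3) ∈ E(G2) ✓
  (2,4) → (φ(2),φ(4)) = (0,3) ∈ E(G2) ✓
  (3,4) → (φ(3),φ(4)) = (0,1) ∈ E(G2) ✓
All 8 edges of G1 map to edges of G2, and |E(G1)| = |E(G2)| = 8, so φ is a bijection on edges as well as vertices. Hence G1 ≅ G2.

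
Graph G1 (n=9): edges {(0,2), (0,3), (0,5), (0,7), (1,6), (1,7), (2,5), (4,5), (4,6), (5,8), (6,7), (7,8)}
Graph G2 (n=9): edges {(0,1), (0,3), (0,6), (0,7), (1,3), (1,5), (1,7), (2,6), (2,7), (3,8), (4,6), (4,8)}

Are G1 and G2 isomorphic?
No, not isomorphic

The graphs are NOT isomorphic.

Degrees in G1: deg(0)=4, deg(1)=2, deg(2)=2, deg(3)=1, deg(4)=2, deg(5)=4, deg(6)=3, deg(7)=4, deg(8)=2.
Sorted degree sequence of G1: [4, 4, 4, 3, 2, 2, 2, 2, 1].
Degrees in G2: deg(0)=4, deg(1)=4, deg(2)=2, deg(3)=3, deg(4)=2, deg(5)=1, deg(6)=3, deg(7)=3, deg(8)=2.
Sorted degree sequence of G2: [4, 4, 3, 3, 3, 2, 2, 2, 1].
The (sorted) degree sequence is an isomorphism invariant, so since G1 and G2 have different degree sequences they cannot be isomorphic.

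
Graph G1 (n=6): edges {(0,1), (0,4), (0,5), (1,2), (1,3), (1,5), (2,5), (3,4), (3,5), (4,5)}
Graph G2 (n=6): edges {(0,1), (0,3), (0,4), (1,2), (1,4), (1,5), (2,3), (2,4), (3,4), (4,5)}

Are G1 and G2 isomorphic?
Yes, isomorphic

The graphs are isomorphic.
One valid mapping φ: V(G1) → V(G2): 0→2, 1→1, 2→5, 3→0, 4→3, 5→4

Verify φ preserves adjacency — for each edge of G1, its image is an edge of G2:
  (0,1) → (φ(0),φ(1)) = (1,2) ∈ E(G2) ✓
  (0,4) → (φ(0),φ(4)) = (2,3) ∈ E(G2) ✓
  (0,5) → (φ(0),φ(5)) = (2,4) ∈ E(G2) ✓
  (1,2) → (φ(1),φ(2)) = (1,5) ∈ E(G2) ✓
  (1,3) → (φ(1),φ(3)) = (0,1) ∈ E(G2) ✓
  (1,5) → (φ(1),φ(5)) = (1,4) ∈ E(G2) ✓
  (2,5) → (φ(2),φ(5)) = (4,5) ∈ E(G2) ✓
  (3,4) → (φ(3),φ(4)) = (0,3) ∈ E(G2) ✓
  (3,5) → (φ(3),φ(5)) = (0,4) ∈ E(G2) ✓
  (4,5) → (φ(4),φ(5)) = (3,4) ∈ E(G2) ✓
All 10 edges of G1 map to edges of G2, and |E(G1)| = |E(G2)| = 10, so φ is a bijection on edges as well as vertices. Hence G1 ≅ G2.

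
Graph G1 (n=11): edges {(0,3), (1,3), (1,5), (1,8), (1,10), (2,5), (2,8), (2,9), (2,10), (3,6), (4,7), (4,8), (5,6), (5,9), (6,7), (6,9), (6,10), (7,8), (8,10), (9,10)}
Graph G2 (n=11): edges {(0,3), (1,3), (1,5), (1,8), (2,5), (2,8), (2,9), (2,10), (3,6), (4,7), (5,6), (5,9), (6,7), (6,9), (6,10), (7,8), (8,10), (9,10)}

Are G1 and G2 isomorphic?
No, not isomorphic

The graphs are NOT isomorphic.

Counting edges: G1 has 20 edge(s); G2 has 18 edge(s).
Edge count is an isomorphism invariant (a bijection on vertices induces a bijection on edges), so differing edge counts rule out isomorphism.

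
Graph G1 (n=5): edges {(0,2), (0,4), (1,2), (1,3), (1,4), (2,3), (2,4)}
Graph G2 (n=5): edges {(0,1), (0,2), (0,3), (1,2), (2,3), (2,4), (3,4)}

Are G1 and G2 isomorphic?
Yes, isomorphic

The graphs are isomorphic.
One valid mapping φ: V(G1) → V(G2): 0→1, 1→3, 2→2, 3→4, 4→0

Verify φ preserves adjacency — for each edge of G1, its image is an edge of G2:
  (0,2) → (φ(0),φ(2)) = (1,2) ∈ E(G2) ✓
  (0,4) → (φ(0),φ(4)) = (0,1) ∈ E(G2) ✓
  (1,2) → (φ(1),φ(2)) = (2,3) ∈ E(G2) ✓
  (1,3) → (φ(1),φ(3)) = (3,4) ∈ E(G2) ✓
  (1,4) → (φ(1),φ(4)) = (0,3) ∈ E(G2) ✓
  (2,3) → (φ(2),φ(3)) = (2,4) ∈ E(G2) ✓
  (2,4) → (φ(2),φ(4)) = (0,2) ∈ E(G2) ✓
All 7 edges of G1 map to edges of G2, and |E(G1)| = |E(G2)| = 7, so φ is a bijection on edges as well as vertices. Hence G1 ≅ G2.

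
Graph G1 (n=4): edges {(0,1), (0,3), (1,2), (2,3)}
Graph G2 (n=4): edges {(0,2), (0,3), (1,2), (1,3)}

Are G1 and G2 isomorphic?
Yes, isomorphic

The graphs are isomorphic.
One valid mapping φ: V(G1) → V(G2): 0→1, 1→2, 2→0, 3→3

Verify φ preserves adjacency — for each edge of G1, its image is an edge of G2:
  (0,1) → (φ(0),φ(1)) = (1,2) ∈ E(G2) ✓
  (0,3) → (φ(0),φ(3)) = (1,3) ∈ E(G2) ✓
  (1,2) → (φ(1),φ(2)) = (0,2) ∈ E(G2) ✓
  (2,3) → (φ(2),φ(3)) = (0,3) ∈ E(G2) ✓
All 4 edges of G1 map to edges of G2, and |E(G1)| = |E(G2)| = 4, so φ is a bijection on edges as well as vertices. Hence G1 ≅ G2.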